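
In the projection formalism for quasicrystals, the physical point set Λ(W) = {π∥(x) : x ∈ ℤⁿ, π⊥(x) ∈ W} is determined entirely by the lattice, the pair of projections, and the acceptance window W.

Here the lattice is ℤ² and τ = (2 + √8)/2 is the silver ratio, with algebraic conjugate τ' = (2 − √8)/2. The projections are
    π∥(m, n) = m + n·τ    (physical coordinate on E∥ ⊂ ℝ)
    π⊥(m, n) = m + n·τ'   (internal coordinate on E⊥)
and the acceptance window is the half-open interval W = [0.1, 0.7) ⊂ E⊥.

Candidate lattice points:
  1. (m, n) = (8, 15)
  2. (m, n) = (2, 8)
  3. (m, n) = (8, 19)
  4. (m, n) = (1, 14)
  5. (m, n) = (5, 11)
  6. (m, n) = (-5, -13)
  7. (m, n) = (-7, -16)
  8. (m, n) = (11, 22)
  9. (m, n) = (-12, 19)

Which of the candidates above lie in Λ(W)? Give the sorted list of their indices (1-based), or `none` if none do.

Numerically τ ≈ 2.41421 and τ' = −1/τ ≈ -0.41421.
candidate 1: (m,n)=(8,15) → π∥ = 8+15·τ ≈ 44.21320, π⊥ = 8+15·τ' ≈ 1.78680 ∉ [0.1, 0.7) ⇒ out
candidate 2: (m,n)=(2,8) → π∥ = 2+8·τ ≈ 21.31371, π⊥ = 2+8·τ' ≈ -1.31371 ∉ [0.1, 0.7) ⇒ out
candidate 3: (m,n)=(8,19) → π∥ = 8+19·τ ≈ 53.87006, π⊥ = 8+19·τ' ≈ 0.12994 ∈ [0.1, 0.7) ⇒ IN Λ
candidate 4: (m,n)=(1,14) → π∥ = 1+14·τ ≈ 34.79899, π⊥ = 1+14·τ' ≈ -4.79899 ∉ [0.1, 0.7) ⇒ out
candidate 5: (m,n)=(5,11) → π∥ = 5+11·τ ≈ 31.55635, π⊥ = 5+11·τ' ≈ 0.44365 ∈ [0.1, 0.7) ⇒ IN Λ
candidate 6: (m,n)=(-5,-13) → π∥ = -5-13·τ ≈ -36.38478, π⊥ = -5-13·τ' ≈ 0.38478 ∈ [0.1, 0.7) ⇒ IN Λ
candidate 7: (m,n)=(-7,-16) → π∥ = -7-16·τ ≈ -45.62742, π⊥ = -7-16·τ' ≈ -0.37258 ∉ [0.1, 0.7) ⇒ out
candidate 8: (m,n)=(11,22) → π∥ = 11+22·τ ≈ 64.11270, π⊥ = 11+22·τ' ≈ 1.88730 ∉ [0.1, 0.7) ⇒ out
candidate 9: (m,n)=(-12,19) → π∥ = -12+19·τ ≈ 33.87006, π⊥ = -12+19·τ' ≈ -19.87006 ∉ [0.1, 0.7) ⇒ out

3, 5, 6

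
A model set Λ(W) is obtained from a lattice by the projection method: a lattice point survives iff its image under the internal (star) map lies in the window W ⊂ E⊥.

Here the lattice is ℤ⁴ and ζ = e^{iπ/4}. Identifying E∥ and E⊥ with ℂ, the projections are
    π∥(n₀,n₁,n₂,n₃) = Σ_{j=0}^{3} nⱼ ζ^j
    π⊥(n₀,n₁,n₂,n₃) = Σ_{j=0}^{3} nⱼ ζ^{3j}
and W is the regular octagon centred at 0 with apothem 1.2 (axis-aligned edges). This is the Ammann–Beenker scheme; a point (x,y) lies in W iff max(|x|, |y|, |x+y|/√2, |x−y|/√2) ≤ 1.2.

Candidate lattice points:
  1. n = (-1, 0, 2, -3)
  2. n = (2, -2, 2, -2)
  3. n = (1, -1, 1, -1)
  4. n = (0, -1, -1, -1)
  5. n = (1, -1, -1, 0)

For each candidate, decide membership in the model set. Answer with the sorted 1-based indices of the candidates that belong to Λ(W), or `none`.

Internal map: ζ^{3j} for j=0..3 gives (1,0), (−√2/2,√2/2), (0,−1), (√2/2,√2/2).
candidate 1: n = (-1, 0, 2, -3) → π⊥ ≈ (-3.12132, -4.12132); max(|x|,|y|,|x±y|/√2) = 5.12132 > 1.2 ⇒ ∉ W
candidate 2: n = (2, -2, 2, -2) → π⊥ ≈ (+2.00000, -4.82843); max(|x|,|y|,|x±y|/√2) = 4.82843 > 1.2 ⇒ ∉ W
candidate 3: n = (1, -1, 1, -1) → π⊥ ≈ (+1.00000, -2.41421); max(|x|,|y|,|x±y|/√2) = 2.41421 > 1.2 ⇒ ∉ W
candidate 4: n = (0, -1, -1, -1) → π⊥ ≈ (+0.00000, -0.41421); max(|x|,|y|,|x±y|/√2) = 0.41421 ≤ 1.2 ⇒ ∈ W
candidate 5: n = (1, -1, -1, 0) → π⊥ ≈ (+1.70711, +0.29289); max(|x|,|y|,|x±y|/√2) = 1.70711 > 1.2 ⇒ ∉ W

4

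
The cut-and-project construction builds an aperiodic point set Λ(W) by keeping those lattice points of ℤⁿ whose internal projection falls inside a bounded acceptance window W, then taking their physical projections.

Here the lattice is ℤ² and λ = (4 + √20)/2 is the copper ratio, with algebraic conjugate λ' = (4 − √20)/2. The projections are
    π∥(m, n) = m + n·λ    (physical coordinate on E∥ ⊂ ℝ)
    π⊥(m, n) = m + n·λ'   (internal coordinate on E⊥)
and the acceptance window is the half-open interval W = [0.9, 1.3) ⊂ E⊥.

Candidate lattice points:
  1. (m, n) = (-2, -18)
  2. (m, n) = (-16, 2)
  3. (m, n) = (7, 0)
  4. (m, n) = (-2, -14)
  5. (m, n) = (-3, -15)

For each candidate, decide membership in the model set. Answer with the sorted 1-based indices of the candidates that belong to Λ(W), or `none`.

none

λ' = (4−√20)/2 ≈ -0.23607.
candidate 1: (m,n)=(-2,-18) → π∥ = -2-18·λ ≈ -78.24922, π⊥ = -2-18·λ' ≈ 2.24922 ∉ [0.9, 1.3) ⇒ out
candidate 2: (m,n)=(-16,2) → π∥ = -16+2·λ ≈ -7.52786, π⊥ = -16+2·λ' ≈ -16.47214 ∉ [0.9, 1.3) ⇒ out
candidate 3: (m,n)=(7,0) → π∥ = 7+0·λ ≈ 7.00000, π⊥ = 7+0·λ' ≈ 7.00000 ∉ [0.9, 1.3) ⇒ out
candidate 4: (m,n)=(-2,-14) → π∥ = -2-14·λ ≈ -61.30495, π⊥ = -2-14·λ' ≈ 1.30495 ∉ [0.9, 1.3) ⇒ out
candidate 5: (m,n)=(-3,-15) → π∥ = -3-15·λ ≈ -66.54102, π⊥ = -3-15·λ' ≈ 0.54102 ∉ [0.9, 1.3) ⇒ out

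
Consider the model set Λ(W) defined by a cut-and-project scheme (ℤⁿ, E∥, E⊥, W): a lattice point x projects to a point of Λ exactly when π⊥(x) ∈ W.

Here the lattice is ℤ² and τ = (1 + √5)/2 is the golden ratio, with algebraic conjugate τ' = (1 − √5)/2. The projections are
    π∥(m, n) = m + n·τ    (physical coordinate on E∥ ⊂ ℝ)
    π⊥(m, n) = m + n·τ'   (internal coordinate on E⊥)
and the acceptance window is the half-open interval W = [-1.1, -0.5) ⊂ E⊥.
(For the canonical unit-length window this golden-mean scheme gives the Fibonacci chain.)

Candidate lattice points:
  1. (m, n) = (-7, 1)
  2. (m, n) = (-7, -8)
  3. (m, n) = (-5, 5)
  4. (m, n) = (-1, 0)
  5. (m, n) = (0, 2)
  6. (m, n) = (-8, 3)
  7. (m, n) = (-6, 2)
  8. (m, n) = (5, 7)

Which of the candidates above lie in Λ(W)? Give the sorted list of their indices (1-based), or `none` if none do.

4

τ' = (1−√5)/2 ≈ -0.6180.
candidate 1: (m,n)=(-7,1) → π∥ = -7+1·τ ≈ -5.3820, π⊥ = -7+1·τ' ≈ -7.6180 ∉ [-1.1, -0.5) ⇒ out
candidate 2: (m,n)=(-7,-8) → π∥ = -7-8·τ ≈ -19.9443, π⊥ = -7-8·τ' ≈ -2.0557 ∉ [-1.1, -0.5) ⇒ out
candidate 3: (m,n)=(-5,5) → π∥ = -5+5·τ ≈ 3.0902, π⊥ = -5+5·τ' ≈ -8.0902 ∉ [-1.1, -0.5) ⇒ out
candidate 4: (m,n)=(-1,0) → π∥ = -1+0·τ ≈ -1.0000, π⊥ = -1+0·τ' ≈ -1.0000 ∈ [-1.1, -0.5) ⇒ IN Λ
candidate 5: (m,n)=(0,2) → π∥ = 0+2·τ ≈ 3.2361, π⊥ = 0+2·τ' ≈ -1.2361 ∉ [-1.1, -0.5) ⇒ out
candidate 6: (m,n)=(-8,3) → π∥ = -8+3·τ ≈ -3.1459, π⊥ = -8+3·τ' ≈ -9.8541 ∉ [-1.1, -0.5) ⇒ out
candidate 7: (m,n)=(-6,2) → π∥ = -6+2·τ ≈ -2.7639, π⊥ = -6+2·τ' ≈ -7.2361 ∉ [-1.1, -0.5) ⇒ out
candidate 8: (m,n)=(5,7) → π∥ = 5+7·τ ≈ 16.3262, π⊥ = 5+7·τ' ≈ 0.6738 ∉ [-1.1, -0.5) ⇒ out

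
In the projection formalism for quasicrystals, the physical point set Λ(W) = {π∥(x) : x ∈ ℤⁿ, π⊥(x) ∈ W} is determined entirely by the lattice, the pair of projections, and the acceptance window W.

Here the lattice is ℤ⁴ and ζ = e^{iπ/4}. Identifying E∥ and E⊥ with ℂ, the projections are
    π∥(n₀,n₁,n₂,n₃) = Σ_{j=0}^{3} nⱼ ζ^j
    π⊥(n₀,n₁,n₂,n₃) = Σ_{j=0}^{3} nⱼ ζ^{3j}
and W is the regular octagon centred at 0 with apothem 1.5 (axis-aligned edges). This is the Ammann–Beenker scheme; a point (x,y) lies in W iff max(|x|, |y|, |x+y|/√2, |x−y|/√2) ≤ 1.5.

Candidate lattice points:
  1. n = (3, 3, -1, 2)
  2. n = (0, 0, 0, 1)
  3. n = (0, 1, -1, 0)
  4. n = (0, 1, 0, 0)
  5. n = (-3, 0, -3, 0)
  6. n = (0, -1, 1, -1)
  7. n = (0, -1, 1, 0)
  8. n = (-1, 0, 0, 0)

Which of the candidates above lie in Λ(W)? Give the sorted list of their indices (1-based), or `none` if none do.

With ζ = e^{iπ/4} the internal vectors are ζ^0,ζ^3,ζ^6,ζ^9.
candidate 1: n = (3, 3, -1, 2) → π⊥ ≈ (+2.292893, +4.535534); max(|x|,|y|,|x±y|/√2) = 4.828427 > 1.5 ⇒ ∉ W
candidate 2: n = (0, 0, 0, 1) → π⊥ ≈ (+0.707107, +0.707107); max(|x|,|y|,|x±y|/√2) = 1.000000 ≤ 1.5 ⇒ ∈ W
candidate 3: n = (0, 1, -1, 0) → π⊥ ≈ (-0.707107, +1.707107); max(|x|,|y|,|x±y|/√2) = 1.707107 > 1.5 ⇒ ∉ W
candidate 4: n = (0, 1, 0, 0) → π⊥ ≈ (-0.707107, +0.707107); max(|x|,|y|,|x±y|/√2) = 1.000000 ≤ 1.5 ⇒ ∈ W
candidate 5: n = (-3, 0, -3, 0) → π⊥ ≈ (-3.000000, +3.000000); max(|x|,|y|,|x±y|/√2) = 4.242641 > 1.5 ⇒ ∉ W
candidate 6: n = (0, -1, 1, -1) → π⊥ ≈ (+0.000000, -2.414214); max(|x|,|y|,|x±y|/√2) = 2.414214 > 1.5 ⇒ ∉ W
candidate 7: n = (0, -1, 1, 0) → π⊥ ≈ (+0.707107, -1.707107); max(|x|,|y|,|x±y|/√2) = 1.707107 > 1.5 ⇒ ∉ W
candidate 8: n = (-1, 0, 0, 0) → π⊥ ≈ (-1.000000, +0.000000); max(|x|,|y|,|x±y|/√2) = 1.000000 ≤ 1.5 ⇒ ∈ W

2, 4, 8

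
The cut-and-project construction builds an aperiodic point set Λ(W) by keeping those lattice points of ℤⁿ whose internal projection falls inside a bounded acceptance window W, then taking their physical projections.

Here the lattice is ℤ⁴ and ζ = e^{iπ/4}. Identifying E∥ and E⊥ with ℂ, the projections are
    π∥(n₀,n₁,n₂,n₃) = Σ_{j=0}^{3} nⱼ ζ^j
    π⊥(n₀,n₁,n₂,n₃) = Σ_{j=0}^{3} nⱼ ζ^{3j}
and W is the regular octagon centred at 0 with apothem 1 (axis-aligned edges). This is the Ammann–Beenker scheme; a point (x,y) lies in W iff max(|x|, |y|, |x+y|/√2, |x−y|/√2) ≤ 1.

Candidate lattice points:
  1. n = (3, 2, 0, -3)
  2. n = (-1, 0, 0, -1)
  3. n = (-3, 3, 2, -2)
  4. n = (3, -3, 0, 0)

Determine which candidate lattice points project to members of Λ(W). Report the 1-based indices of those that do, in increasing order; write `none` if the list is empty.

Internal map: ζ^{3j} for j=0..3 gives (1,0), (−√2/2,√2/2), (0,−1), (√2/2,√2/2).
candidate 1: n = (3, 2, 0, -3) → π⊥ ≈ (-0.535534, -0.707107); max(|x|,|y|,|x±y|/√2) = 0.878680 ≤ 1 ⇒ ∈ W
candidate 2: n = (-1, 0, 0, -1) → π⊥ ≈ (-1.707107, -0.707107); max(|x|,|y|,|x±y|/√2) = 1.707107 > 1 ⇒ ∉ W
candidate 3: n = (-3, 3, 2, -2) → π⊥ ≈ (-6.535534, -1.292893); max(|x|,|y|,|x±y|/√2) = 6.535534 > 1 ⇒ ∉ W
candidate 4: n = (3, -3, 0, 0) → π⊥ ≈ (+5.121320, -2.121320); max(|x|,|y|,|x±y|/√2) = 5.121320 > 1 ⇒ ∉ W

1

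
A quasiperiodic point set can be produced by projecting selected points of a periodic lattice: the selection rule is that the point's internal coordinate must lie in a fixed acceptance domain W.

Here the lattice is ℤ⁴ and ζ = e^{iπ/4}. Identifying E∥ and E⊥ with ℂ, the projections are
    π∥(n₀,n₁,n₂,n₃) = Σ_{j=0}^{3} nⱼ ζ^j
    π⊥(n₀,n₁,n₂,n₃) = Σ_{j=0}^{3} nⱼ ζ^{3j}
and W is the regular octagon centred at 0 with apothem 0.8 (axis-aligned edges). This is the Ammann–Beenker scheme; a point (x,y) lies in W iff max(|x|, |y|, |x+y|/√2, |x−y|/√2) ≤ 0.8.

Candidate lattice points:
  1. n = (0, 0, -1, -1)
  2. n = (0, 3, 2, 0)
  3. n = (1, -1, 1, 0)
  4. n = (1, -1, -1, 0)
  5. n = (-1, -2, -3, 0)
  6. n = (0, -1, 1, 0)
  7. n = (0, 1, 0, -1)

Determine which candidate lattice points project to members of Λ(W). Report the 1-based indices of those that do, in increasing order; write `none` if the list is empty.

1

With ζ = e^{iπ/4} the internal vectors are ζ^0,ζ^3,ζ^6,ζ^9.
#1 (0, 0, -1, -1): internal (-0.707107, 0.292893); octagon support 0.707107 vs apothem 0.8 → ∈ W
#2 (0, 3, 2, 0): internal (-2.121320, 0.121320); octagon support 2.121320 vs apothem 0.8 → ∉ W
#3 (1, -1, 1, 0): internal (1.707107, -1.707107); octagon support 2.414214 vs apothem 0.8 → ∉ W
#4 (1, -1, -1, 0): internal (1.707107, 0.292893); octagon support 1.707107 vs apothem 0.8 → ∉ W
#5 (-1, -2, -3, 0): internal (0.414214, 1.585786); octagon support 1.585786 vs apothem 0.8 → ∉ W
#6 (0, -1, 1, 0): internal (0.707107, -1.707107); octagon support 1.707107 vs apothem 0.8 → ∉ W
#7 (0, 1, 0, -1): internal (-1.414214, 0.000000); octagon support 1.414214 vs apothem 0.8 → ∉ W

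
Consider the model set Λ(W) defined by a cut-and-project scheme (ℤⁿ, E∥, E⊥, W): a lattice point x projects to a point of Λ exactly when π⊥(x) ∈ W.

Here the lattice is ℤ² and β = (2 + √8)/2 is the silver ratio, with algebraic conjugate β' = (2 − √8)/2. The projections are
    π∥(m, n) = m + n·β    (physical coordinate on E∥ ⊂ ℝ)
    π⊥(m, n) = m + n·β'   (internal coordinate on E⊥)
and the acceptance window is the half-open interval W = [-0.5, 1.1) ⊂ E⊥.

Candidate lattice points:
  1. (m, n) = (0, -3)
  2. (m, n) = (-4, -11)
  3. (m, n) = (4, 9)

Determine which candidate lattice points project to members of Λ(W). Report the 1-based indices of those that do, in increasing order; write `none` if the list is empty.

2, 3

Compute β' = (2−√8)/2 = -0.4142, so π⊥(m,n) = m -0.4142·n.
#1 (0,-3): internal coord 0 + (-3)·β' = +1.2426; +1.2426 ∉ [-0.5, 1.1) → out
#2 (-4,-11): internal coord -4 + (-11)·β' = +0.5563; +0.5563 ∈ [-0.5, 1.1) → IN Λ
#3 (4,9): internal coord 4 + (9)·β' = +0.2721; +0.2721 ∈ [-0.5, 1.1) → IN Λ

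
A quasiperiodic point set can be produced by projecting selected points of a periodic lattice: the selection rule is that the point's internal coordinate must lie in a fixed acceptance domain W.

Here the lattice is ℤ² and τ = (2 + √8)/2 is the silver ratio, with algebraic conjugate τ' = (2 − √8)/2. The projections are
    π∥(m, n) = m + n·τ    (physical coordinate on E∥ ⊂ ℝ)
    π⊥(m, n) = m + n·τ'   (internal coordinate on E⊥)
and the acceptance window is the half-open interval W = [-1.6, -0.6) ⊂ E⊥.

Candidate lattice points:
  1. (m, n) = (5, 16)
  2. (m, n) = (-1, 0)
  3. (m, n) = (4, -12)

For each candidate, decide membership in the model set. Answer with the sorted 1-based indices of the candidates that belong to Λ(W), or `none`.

2

Numerically τ ≈ 2.414214 and τ' = −1/τ ≈ -0.414214.
candidate 1: (m,n)=(5,16) → π∥ = 5+16·τ ≈ 43.627417, π⊥ = 5+16·τ' ≈ -1.627417 ∉ [-1.6, -0.6) ⇒ out
candidate 2: (m,n)=(-1,0) → π∥ = -1+0·τ ≈ -1.000000, π⊥ = -1+0·τ' ≈ -1.000000 ∈ [-1.6, -0.6) ⇒ IN Λ
candidate 3: (m,n)=(4,-12) → π∥ = 4-12·τ ≈ -24.970563, π⊥ = 4-12·τ' ≈ 8.970563 ∉ [-1.6, -0.6) ⇒ out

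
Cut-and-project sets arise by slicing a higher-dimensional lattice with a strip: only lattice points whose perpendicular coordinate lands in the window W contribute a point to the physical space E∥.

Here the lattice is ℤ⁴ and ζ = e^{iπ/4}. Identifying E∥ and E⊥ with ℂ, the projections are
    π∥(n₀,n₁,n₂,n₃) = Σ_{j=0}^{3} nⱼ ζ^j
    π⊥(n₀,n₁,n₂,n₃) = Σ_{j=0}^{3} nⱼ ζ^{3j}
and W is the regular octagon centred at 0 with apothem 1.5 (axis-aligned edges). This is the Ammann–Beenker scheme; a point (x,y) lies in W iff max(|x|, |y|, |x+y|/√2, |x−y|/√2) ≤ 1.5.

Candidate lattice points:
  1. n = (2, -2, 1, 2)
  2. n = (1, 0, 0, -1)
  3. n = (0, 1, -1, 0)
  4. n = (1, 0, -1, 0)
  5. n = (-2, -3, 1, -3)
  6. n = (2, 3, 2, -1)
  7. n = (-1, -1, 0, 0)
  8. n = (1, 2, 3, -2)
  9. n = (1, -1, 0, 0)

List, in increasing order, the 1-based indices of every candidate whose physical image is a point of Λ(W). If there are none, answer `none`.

2, 4, 6, 7

Internal map: ζ^{3j} for j=0..3 gives (1,0), (−√2/2,√2/2), (0,−1), (√2/2,√2/2).
#1 (2, -2, 1, 2): internal (4.8284, -1.0000); octagon support 4.8284 vs apothem 1.5 → ∉ W
#2 (1, 0, 0, -1): internal (0.2929, -0.7071); octagon support 0.7071 vs apothem 1.5 → ∈ W
#3 (0, 1, -1, 0): internal (-0.7071, 1.7071); octagon support 1.7071 vs apothem 1.5 → ∉ W
#4 (1, 0, -1, 0): internal (1.0000, 1.0000); octagon support 1.4142 vs apothem 1.5 → ∈ W
#5 (-2, -3, 1, -3): internal (-2.0000, -5.2426); octagon support 5.2426 vs apothem 1.5 → ∉ W
#6 (2, 3, 2, -1): internal (-0.8284, -0.5858); octagon support 1.0000 vs apothem 1.5 → ∈ W
#7 (-1, -1, 0, 0): internal (-0.2929, -0.7071); octagon support 0.7071 vs apothem 1.5 → ∈ W
#8 (1, 2, 3, -2): internal (-1.8284, -3.0000); octagon support 3.4142 vs apothem 1.5 → ∉ W
#9 (1, -1, 0, 0): internal (1.7071, -0.7071); octagon support 1.7071 vs apothem 1.5 → ∉ W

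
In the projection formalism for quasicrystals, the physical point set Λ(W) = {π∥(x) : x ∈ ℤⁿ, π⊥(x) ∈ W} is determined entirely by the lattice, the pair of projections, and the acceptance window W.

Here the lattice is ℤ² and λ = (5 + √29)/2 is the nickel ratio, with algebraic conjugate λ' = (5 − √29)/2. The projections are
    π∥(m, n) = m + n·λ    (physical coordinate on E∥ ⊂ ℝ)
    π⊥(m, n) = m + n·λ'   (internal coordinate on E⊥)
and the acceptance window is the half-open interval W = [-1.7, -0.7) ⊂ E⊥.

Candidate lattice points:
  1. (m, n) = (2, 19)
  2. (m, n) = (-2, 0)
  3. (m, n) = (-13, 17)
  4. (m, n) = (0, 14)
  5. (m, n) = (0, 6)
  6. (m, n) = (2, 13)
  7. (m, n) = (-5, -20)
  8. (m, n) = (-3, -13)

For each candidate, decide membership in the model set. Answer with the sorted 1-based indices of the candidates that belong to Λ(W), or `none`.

Numerically λ ≈ 5.192582 and λ' = −1/λ ≈ -0.192582.
[1] lift (2,19): star map gives -1.659066; window check -1.7 ≤ -1.659066 < -0.7 is true → IN Λ
[2] lift (-2,0): star map gives -2.000000; window check -1.7 ≤ -2.000000 < -0.7 is false → out
[3] lift (-13,17): star map gives -16.273901; window check -1.7 ≤ -16.273901 < -0.7 is false → out
[4] lift (0,14): star map gives -2.696154; window check -1.7 ≤ -2.696154 < -0.7 is false → out
[5] lift (0,6): star map gives -1.155494; window check -1.7 ≤ -1.155494 < -0.7 is true → IN Λ
[6] lift (2,13): star map gives -0.503571; window check -1.7 ≤ -0.503571 < -0.7 is false → out
[7] lift (-5,-20): star map gives -1.148352; window check -1.7 ≤ -1.148352 < -0.7 is true → IN Λ
[8] lift (-3,-13): star map gives -0.496429; window check -1.7 ≤ -0.496429 < -0.7 is false → out

1, 5, 7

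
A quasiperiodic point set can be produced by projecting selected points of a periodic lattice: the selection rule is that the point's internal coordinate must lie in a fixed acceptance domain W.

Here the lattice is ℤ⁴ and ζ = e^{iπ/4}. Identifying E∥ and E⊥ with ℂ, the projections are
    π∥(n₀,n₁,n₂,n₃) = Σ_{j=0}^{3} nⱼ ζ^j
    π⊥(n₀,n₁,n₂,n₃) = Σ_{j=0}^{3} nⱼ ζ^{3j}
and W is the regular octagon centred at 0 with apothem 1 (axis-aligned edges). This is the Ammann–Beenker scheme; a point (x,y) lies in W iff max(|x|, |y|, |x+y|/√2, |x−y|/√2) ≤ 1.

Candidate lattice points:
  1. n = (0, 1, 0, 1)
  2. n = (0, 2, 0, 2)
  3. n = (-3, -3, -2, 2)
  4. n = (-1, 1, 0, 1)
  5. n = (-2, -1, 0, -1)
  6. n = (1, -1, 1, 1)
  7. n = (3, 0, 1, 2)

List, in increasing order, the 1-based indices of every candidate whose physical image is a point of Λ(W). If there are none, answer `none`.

none

With ζ = e^{iπ/4} the internal vectors are ζ^0,ζ^3,ζ^6,ζ^9.
#1 (0, 1, 0, 1): internal (0.0000, 1.4142); octagon support 1.4142 vs apothem 1 → ∉ W
#2 (0, 2, 0, 2): internal (0.0000, 2.8284); octagon support 2.8284 vs apothem 1 → ∉ W
#3 (-3, -3, -2, 2): internal (0.5355, 1.2929); octagon support 1.2929 vs apothem 1 → ∉ W
#4 (-1, 1, 0, 1): internal (-1.0000, 1.4142); octagon support 1.7071 vs apothem 1 → ∉ W
#5 (-2, -1, 0, -1): internal (-2.0000, -1.4142); octagon support 2.4142 vs apothem 1 → ∉ W
#6 (1, -1, 1, 1): internal (2.4142, -1.0000); octagon support 2.4142 vs apothem 1 → ∉ W
#7 (3, 0, 1, 2): internal (4.4142, 0.4142); octagon support 4.4142 vs apothem 1 → ∉ W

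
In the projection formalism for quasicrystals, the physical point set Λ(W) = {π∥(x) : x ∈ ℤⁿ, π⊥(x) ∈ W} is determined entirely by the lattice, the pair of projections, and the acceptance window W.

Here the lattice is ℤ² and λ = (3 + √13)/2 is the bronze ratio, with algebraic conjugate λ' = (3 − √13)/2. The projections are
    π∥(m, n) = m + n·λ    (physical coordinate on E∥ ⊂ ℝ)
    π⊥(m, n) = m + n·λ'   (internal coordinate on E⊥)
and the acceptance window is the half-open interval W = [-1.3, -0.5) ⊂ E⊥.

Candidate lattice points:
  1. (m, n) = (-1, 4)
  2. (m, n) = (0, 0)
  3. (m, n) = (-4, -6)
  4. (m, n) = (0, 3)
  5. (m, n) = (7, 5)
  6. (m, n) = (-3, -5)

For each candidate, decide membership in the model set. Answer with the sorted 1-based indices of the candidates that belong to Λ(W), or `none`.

λ' = (3−√13)/2 ≈ -0.3028.
[1] lift (-1,4): star map gives -2.2111; window check -1.3 ≤ -2.2111 < -0.5 is false → out
[2] lift (0,0): star map gives 0.0000; window check -1.3 ≤ 0.0000 < -0.5 is false → out
[3] lift (-4,-6): star map gives -2.1833; window check -1.3 ≤ -2.1833 < -0.5 is false → out
[4] lift (0,3): star map gives -0.9083; window check -1.3 ≤ -0.9083 < -0.5 is true → IN Λ
[5] lift (7,5): star map gives 5.4861; window check -1.3 ≤ 5.4861 < -0.5 is false → out
[6] lift (-3,-5): star map gives -1.4861; window check -1.3 ≤ -1.4861 < -0.5 is false → out

4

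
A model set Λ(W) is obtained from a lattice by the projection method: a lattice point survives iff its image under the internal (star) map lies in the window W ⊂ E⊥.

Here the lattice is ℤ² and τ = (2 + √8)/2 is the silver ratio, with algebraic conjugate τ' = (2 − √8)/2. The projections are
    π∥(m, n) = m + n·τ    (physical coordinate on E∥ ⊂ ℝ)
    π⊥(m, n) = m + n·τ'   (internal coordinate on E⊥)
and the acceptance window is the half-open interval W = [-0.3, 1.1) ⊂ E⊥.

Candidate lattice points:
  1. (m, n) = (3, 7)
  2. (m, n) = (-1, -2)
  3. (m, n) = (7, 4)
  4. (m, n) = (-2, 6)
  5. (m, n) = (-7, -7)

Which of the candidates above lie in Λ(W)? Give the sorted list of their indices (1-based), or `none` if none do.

Compute τ' = (2−√8)/2 = -0.414214, so π⊥(m,n) = m -0.414214·n.
candidate 1: (m,n)=(3,7) → π∥ = 3+7·τ ≈ 19.899495, π⊥ = 3+7·τ' ≈ 0.100505 ∈ [-0.3, 1.1) ⇒ IN Λ
candidate 2: (m,n)=(-1,-2) → π∥ = -1-2·τ ≈ -5.828427, π⊥ = -1-2·τ' ≈ -0.171573 ∈ [-0.3, 1.1) ⇒ IN Λ
candidate 3: (m,n)=(7,4) → π∥ = 7+4·τ ≈ 16.656854, π⊥ = 7+4·τ' ≈ 5.343146 ∉ [-0.3, 1.1) ⇒ out
candidate 4: (m,n)=(-2,6) → π∥ = -2+6·τ ≈ 12.485281, π⊥ = -2+6·τ' ≈ -4.485281 ∉ [-0.3, 1.1) ⇒ out
candidate 5: (m,n)=(-7,-7) → π∥ = -7-7·τ ≈ -23.899495, π⊥ = -7-7·τ' ≈ -4.100505 ∉ [-0.3, 1.1) ⇒ out

1, 2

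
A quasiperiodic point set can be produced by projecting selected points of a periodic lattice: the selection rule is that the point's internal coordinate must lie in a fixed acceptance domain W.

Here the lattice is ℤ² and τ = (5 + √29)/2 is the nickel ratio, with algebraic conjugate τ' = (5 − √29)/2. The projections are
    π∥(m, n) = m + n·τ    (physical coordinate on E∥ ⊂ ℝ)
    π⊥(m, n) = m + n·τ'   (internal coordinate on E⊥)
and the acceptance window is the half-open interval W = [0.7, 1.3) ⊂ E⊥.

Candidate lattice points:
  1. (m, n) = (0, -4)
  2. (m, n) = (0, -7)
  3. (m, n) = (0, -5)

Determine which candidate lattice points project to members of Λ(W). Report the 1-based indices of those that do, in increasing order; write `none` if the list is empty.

1, 3

Compute τ' = (5−√29)/2 = -0.1926, so π⊥(m,n) = m -0.1926·n.
#1 (0,-4): internal coord 0 + (-4)·τ' = +0.7703; +0.7703 ∈ [0.7, 1.3) → IN Λ
#2 (0,-7): internal coord 0 + (-7)·τ' = +1.3481; +1.3481 ∉ [0.7, 1.3) → out
#3 (0,-5): internal coord 0 + (-5)·τ' = +0.9629; +0.9629 ∈ [0.7, 1.3) → IN Λ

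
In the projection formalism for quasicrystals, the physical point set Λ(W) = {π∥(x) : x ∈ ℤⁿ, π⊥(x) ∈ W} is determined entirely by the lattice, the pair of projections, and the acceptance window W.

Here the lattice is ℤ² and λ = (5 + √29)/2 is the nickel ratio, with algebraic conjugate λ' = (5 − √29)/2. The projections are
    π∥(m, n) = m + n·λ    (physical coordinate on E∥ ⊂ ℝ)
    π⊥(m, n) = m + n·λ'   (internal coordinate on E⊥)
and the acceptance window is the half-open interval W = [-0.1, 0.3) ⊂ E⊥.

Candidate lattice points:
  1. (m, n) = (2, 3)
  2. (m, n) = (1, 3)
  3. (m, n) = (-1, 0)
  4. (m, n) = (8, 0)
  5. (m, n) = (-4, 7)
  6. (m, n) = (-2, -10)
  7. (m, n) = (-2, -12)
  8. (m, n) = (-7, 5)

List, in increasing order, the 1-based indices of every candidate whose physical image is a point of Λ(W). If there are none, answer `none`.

6

λ' = (5−√29)/2 ≈ -0.192582.
[1] lift (2,3): star map gives 1.422253; window check -0.1 ≤ 1.422253 < 0.3 is false → out
[2] lift (1,3): star map gives 0.422253; window check -0.1 ≤ 0.422253 < 0.3 is false → out
[3] lift (-1,0): star map gives -1.000000; window check -0.1 ≤ -1.000000 < 0.3 is false → out
[4] lift (8,0): star map gives 8.000000; window check -0.1 ≤ 8.000000 < 0.3 is false → out
[5] lift (-4,7): star map gives -5.348077; window check -0.1 ≤ -5.348077 < 0.3 is false → out
[6] lift (-2,-10): star map gives -0.074176; window check -0.1 ≤ -0.074176 < 0.3 is true → IN Λ
[7] lift (-2,-12): star map gives 0.310989; window check -0.1 ≤ 0.310989 < 0.3 is false → out
[8] lift (-7,5): star map gives -7.962912; window check -0.1 ≤ -7.962912 < 0.3 is false → out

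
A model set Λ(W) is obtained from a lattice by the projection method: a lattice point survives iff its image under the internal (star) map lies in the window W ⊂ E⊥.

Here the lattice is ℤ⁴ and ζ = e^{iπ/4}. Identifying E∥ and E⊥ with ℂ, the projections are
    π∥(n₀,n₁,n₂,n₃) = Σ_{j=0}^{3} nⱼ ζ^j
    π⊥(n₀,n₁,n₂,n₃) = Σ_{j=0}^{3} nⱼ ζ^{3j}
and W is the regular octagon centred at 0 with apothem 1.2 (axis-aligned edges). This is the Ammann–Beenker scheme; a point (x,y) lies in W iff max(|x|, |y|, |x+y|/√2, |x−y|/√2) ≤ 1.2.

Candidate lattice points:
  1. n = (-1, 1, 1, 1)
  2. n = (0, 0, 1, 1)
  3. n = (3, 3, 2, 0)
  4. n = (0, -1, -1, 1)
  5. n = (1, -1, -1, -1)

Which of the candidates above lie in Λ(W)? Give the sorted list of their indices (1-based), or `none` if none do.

1, 2, 3, 5

Internal map: ζ^{3j} for j=0..3 gives (1,0), (−√2/2,√2/2), (0,−1), (√2/2,√2/2).
candidate 1: n = (-1, 1, 1, 1) → π⊥ ≈ (-1.00000, +0.41421); max(|x|,|y|,|x±y|/√2) = 1.00000 ≤ 1.2 ⇒ ∈ W
candidate 2: n = (0, 0, 1, 1) → π⊥ ≈ (+0.70711, -0.29289); max(|x|,|y|,|x±y|/√2) = 0.70711 ≤ 1.2 ⇒ ∈ W
candidate 3: n = (3, 3, 2, 0) → π⊥ ≈ (+0.87868, +0.12132); max(|x|,|y|,|x±y|/√2) = 0.87868 ≤ 1.2 ⇒ ∈ W
candidate 4: n = (0, -1, -1, 1) → π⊥ ≈ (+1.41421, +1.00000); max(|x|,|y|,|x±y|/√2) = 1.70711 > 1.2 ⇒ ∉ W
candidate 5: n = (1, -1, -1, -1) → π⊥ ≈ (+1.00000, -0.41421); max(|x|,|y|,|x±y|/√2) = 1.00000 ≤ 1.2 ⇒ ∈ W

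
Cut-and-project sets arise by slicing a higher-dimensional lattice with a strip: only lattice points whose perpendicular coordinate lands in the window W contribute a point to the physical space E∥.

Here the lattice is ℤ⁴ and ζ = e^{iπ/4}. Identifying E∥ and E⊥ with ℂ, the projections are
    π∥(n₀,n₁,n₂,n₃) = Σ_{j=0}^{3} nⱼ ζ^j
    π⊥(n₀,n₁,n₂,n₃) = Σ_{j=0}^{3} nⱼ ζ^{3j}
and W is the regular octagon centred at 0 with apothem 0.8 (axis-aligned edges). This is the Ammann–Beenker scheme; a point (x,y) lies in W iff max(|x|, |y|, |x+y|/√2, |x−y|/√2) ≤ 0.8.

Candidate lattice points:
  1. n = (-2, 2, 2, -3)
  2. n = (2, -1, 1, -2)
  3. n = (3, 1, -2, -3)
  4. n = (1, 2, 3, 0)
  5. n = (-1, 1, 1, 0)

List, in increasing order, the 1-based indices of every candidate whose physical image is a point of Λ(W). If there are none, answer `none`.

3

π⊥(n) = n₀ + n₁ζ³ + n₂ζ⁶ + n₃ζ⁹ where ζ = e^{iπ/4}.
#1 (-2, 2, 2, -3): internal (-5.5355, -2.7071); octagon support 5.8284 vs apothem 0.8 → ∉ W
#2 (2, -1, 1, -2): internal (1.2929, -3.1213); octagon support 3.1213 vs apothem 0.8 → ∉ W
#3 (3, 1, -2, -3): internal (0.1716, 0.5858); octagon support 0.5858 vs apothem 0.8 → ∈ W
#4 (1, 2, 3, 0): internal (-0.4142, -1.5858); octagon support 1.5858 vs apothem 0.8 → ∉ W
#5 (-1, 1, 1, 0): internal (-1.7071, -0.2929); octagon support 1.7071 vs apothem 0.8 → ∉ W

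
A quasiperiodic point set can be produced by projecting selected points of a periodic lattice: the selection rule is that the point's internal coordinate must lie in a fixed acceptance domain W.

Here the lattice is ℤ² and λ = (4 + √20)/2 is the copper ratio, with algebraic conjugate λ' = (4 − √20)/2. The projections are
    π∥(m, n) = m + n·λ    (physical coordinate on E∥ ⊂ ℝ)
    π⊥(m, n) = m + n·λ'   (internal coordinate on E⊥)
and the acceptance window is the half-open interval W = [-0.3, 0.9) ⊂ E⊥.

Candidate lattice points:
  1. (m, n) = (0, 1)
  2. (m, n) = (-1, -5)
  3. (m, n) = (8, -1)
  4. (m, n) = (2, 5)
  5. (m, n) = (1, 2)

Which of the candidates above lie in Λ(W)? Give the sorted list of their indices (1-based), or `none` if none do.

1, 2, 4, 5

λ' = (4−√20)/2 ≈ -0.2361.
candidate 1: (m,n)=(0,1) → π∥ = 0+1·λ ≈ 4.2361, π⊥ = 0+1·λ' ≈ -0.2361 ∈ [-0.3, 0.9) ⇒ IN Λ
candidate 2: (m,n)=(-1,-5) → π∥ = -1-5·λ ≈ -22.1803, π⊥ = -1-5·λ' ≈ 0.1803 ∈ [-0.3, 0.9) ⇒ IN Λ
candidate 3: (m,n)=(8,-1) → π∥ = 8-1·λ ≈ 3.7639, π⊥ = 8-1·λ' ≈ 8.2361 ∉ [-0.3, 0.9) ⇒ out
candidate 4: (m,n)=(2,5) → π∥ = 2+5·λ ≈ 23.1803, π⊥ = 2+5·λ' ≈ 0.8197 ∈ [-0.3, 0.9) ⇒ IN Λ
candidate 5: (m,n)=(1,2) → π∥ = 1+2·λ ≈ 9.4721, π⊥ = 1+2·λ' ≈ 0.5279 ∈ [-0.3, 0.9) ⇒ IN Λ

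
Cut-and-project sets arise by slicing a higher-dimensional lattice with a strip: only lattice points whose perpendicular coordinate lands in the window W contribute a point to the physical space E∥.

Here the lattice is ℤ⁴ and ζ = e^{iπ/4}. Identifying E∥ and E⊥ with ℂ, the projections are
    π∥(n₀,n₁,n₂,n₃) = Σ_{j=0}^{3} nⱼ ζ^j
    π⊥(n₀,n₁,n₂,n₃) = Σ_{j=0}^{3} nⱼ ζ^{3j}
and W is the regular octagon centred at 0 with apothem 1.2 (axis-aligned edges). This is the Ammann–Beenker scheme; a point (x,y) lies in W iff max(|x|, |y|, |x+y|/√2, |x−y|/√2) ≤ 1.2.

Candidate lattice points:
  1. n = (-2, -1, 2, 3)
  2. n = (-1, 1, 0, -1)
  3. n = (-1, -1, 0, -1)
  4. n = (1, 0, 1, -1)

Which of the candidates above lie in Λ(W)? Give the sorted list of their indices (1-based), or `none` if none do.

1

Internal map: ζ^{3j} for j=0..3 gives (1,0), (−√2/2,√2/2), (0,−1), (√2/2,√2/2).
candidate 1: n = (-2, -1, 2, 3) → π⊥ ≈ (+0.828427, -0.585786); max(|x|,|y|,|x±y|/√2) = 1.000000 ≤ 1.2 ⇒ ∈ W
candidate 2: n = (-1, 1, 0, -1) → π⊥ ≈ (-2.414214, +0.000000); max(|x|,|y|,|x±y|/√2) = 2.414214 > 1.2 ⇒ ∉ W
candidate 3: n = (-1, -1, 0, -1) → π⊥ ≈ (-1.000000, -1.414214); max(|x|,|y|,|x±y|/√2) = 1.707107 > 1.2 ⇒ ∉ W
candidate 4: n = (1, 0, 1, -1) → π⊥ ≈ (+0.292893, -1.707107); max(|x|,|y|,|x±y|/√2) = 1.707107 > 1.2 ⇒ ∉ W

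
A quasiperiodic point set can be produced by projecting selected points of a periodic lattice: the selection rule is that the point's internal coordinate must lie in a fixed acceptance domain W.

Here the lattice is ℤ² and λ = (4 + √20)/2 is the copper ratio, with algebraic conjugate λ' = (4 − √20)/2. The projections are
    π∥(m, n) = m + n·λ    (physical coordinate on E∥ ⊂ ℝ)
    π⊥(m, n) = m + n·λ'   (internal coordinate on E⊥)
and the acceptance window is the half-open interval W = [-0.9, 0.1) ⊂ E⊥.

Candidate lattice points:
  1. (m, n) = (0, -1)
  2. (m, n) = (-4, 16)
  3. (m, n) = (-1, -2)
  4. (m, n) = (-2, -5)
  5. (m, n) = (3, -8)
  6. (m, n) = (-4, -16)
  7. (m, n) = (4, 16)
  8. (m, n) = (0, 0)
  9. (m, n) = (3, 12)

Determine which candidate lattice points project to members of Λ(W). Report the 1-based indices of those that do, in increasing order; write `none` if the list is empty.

3, 4, 6, 8

Compute λ' = (4−√20)/2 = -0.236068, so π⊥(m,n) = m -0.236068·n.
[1] lift (0,-1): star map gives 0.236068; window check -0.9 ≤ 0.236068 < 0.1 is false → out
[2] lift (-4,16): star map gives -7.777088; window check -0.9 ≤ -7.777088 < 0.1 is false → out
[3] lift (-1,-2): star map gives -0.527864; window check -0.9 ≤ -0.527864 < 0.1 is true → IN Λ
[4] lift (-2,-5): star map gives -0.819660; window check -0.9 ≤ -0.819660 < 0.1 is true → IN Λ
[5] lift (3,-8): star map gives 4.888544; window check -0.9 ≤ 4.888544 < 0.1 is false → out
[6] lift (-4,-16): star map gives -0.222912; window check -0.9 ≤ -0.222912 < 0.1 is true → IN Λ
[7] lift (4,16): star map gives 0.222912; window check -0.9 ≤ 0.222912 < 0.1 is false → out
[8] lift (0,0): star map gives 0.000000; window check -0.9 ≤ 0.000000 < 0.1 is true → IN Λ
[9] lift (3,12): star map gives 0.167184; window check -0.9 ≤ 0.167184 < 0.1 is false → out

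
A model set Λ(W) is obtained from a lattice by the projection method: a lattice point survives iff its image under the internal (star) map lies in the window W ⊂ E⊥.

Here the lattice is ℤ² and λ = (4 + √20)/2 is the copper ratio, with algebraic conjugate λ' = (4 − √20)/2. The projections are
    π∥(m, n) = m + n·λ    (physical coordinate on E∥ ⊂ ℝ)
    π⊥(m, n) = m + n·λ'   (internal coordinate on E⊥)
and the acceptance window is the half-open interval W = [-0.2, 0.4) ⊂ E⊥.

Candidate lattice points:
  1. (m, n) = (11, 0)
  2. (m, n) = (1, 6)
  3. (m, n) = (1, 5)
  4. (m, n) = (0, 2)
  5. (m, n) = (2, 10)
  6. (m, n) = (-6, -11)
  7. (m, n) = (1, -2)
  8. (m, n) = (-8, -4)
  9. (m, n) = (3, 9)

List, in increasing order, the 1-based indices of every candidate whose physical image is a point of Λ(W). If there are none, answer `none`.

3

Compute λ' = (4−√20)/2 = -0.2361, so π⊥(m,n) = m -0.2361·n.
candidate 1: (m,n)=(11,0) → π∥ = 11+0·λ ≈ 11.0000, π⊥ = 11+0·λ' ≈ 11.0000 ∉ [-0.2, 0.4) ⇒ out
candidate 2: (m,n)=(1,6) → π∥ = 1+6·λ ≈ 26.4164, π⊥ = 1+6·λ' ≈ -0.4164 ∉ [-0.2, 0.4) ⇒ out
candidate 3: (m,n)=(1,5) → π∥ = 1+5·λ ≈ 22.1803, π⊥ = 1+5·λ' ≈ -0.1803 ∈ [-0.2, 0.4) ⇒ IN Λ
candidate 4: (m,n)=(0,2) → π∥ = 0+2·λ ≈ 8.4721, π⊥ = 0+2·λ' ≈ -0.4721 ∉ [-0.2, 0.4) ⇒ out
candidate 5: (m,n)=(2,10) → π∥ = 2+10·λ ≈ 44.3607, π⊥ = 2+10·λ' ≈ -0.3607 ∉ [-0.2, 0.4) ⇒ out
candidate 6: (m,n)=(-6,-11) → π∥ = -6-11·λ ≈ -52.5967, π⊥ = -6-11·λ' ≈ -3.4033 ∉ [-0.2, 0.4) ⇒ out
candidate 7: (m,n)=(1,-2) → π∥ = 1-2·λ ≈ -7.4721, π⊥ = 1-2·λ' ≈ 1.4721 ∉ [-0.2, 0.4) ⇒ out
candidate 8: (m,n)=(-8,-4) → π∥ = -8-4·λ ≈ -24.9443, π⊥ = -8-4·λ' ≈ -7.0557 ∉ [-0.2, 0.4) ⇒ out
candidate 9: (m,n)=(3,9) → π∥ = 3+9·λ ≈ 41.1246, π⊥ = 3+9·λ' ≈ 0.8754 ∉ [-0.2, 0.4) ⇒ out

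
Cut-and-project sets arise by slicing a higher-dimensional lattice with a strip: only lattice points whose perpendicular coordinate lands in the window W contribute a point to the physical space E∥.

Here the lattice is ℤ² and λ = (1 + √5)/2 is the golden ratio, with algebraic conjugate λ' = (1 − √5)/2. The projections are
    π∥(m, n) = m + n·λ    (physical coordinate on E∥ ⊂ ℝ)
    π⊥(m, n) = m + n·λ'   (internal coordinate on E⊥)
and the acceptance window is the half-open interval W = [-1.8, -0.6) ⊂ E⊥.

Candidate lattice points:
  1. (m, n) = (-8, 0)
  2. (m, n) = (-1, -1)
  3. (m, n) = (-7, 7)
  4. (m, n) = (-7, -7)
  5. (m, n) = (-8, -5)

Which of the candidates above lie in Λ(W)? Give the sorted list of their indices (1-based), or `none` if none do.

none

λ' = (1−√5)/2 ≈ -0.6180.
#1 (-8,0): internal coord -8 + (0)·λ' = -8.0000; -8.0000 ∉ [-1.8, -0.6) → out
#2 (-1,-1): internal coord -1 + (-1)·λ' = -0.3820; -0.3820 ∉ [-1.8, -0.6) → out
#3 (-7,7): internal coord -7 + (7)·λ' = -11.3262; -11.3262 ∉ [-1.8, -0.6) → out
#4 (-7,-7): internal coord -7 + (-7)·λ' = -2.6738; -2.6738 ∉ [-1.8, -0.6) → out
#5 (-8,-5): internal coord -8 + (-5)·λ' = -4.9098; -4.9098 ∉ [-1.8, -0.6) → out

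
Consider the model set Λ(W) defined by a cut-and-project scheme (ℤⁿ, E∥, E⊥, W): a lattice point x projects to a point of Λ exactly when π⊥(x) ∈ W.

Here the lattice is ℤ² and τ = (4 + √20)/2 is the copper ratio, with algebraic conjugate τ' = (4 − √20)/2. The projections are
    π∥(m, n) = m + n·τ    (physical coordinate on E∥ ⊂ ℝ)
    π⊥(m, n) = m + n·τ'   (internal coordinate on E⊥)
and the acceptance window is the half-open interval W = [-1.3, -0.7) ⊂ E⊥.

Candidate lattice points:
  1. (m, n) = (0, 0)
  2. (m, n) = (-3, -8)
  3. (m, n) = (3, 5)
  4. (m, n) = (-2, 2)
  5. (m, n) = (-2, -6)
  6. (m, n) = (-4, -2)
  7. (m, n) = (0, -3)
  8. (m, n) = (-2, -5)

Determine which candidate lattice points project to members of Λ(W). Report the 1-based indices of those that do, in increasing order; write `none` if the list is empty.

2, 8

Compute τ' = (4−√20)/2 = -0.23607, so π⊥(m,n) = m -0.23607·n.
candidate 1: (m,n)=(0,0) → π∥ = 0+0·τ ≈ 0.00000, π⊥ = 0+0·τ' ≈ 0.00000 ∉ [-1.3, -0.7) ⇒ out
candidate 2: (m,n)=(-3,-8) → π∥ = -3-8·τ ≈ -36.88854, π⊥ = -3-8·τ' ≈ -1.11146 ∈ [-1.3, -0.7) ⇒ IN Λ
candidate 3: (m,n)=(3,5) → π∥ = 3+5·τ ≈ 24.18034, π⊥ = 3+5·τ' ≈ 1.81966 ∉ [-1.3, -0.7) ⇒ out
candidate 4: (m,n)=(-2,2) → π∥ = -2+2·τ ≈ 6.47214, π⊥ = -2+2·τ' ≈ -2.47214 ∉ [-1.3, -0.7) ⇒ out
candidate 5: (m,n)=(-2,-6) → π∥ = -2-6·τ ≈ -27.41641, π⊥ = -2-6·τ' ≈ -0.58359 ∉ [-1.3, -0.7) ⇒ out
candidate 6: (m,n)=(-4,-2) → π∥ = -4-2·τ ≈ -12.47214, π⊥ = -4-2·τ' ≈ -3.52786 ∉ [-1.3, -0.7) ⇒ out
candidate 7: (m,n)=(0,-3) → π∥ = 0-3·τ ≈ -12.70820, π⊥ = 0-3·τ' ≈ 0.70820 ∉ [-1.3, -0.7) ⇒ out
candidate 8: (m,n)=(-2,-5) → π∥ = -2-5·τ ≈ -23.18034, π⊥ = -2-5·τ' ≈ -0.81966 ∈ [-1.3, -0.7) ⇒ IN Λ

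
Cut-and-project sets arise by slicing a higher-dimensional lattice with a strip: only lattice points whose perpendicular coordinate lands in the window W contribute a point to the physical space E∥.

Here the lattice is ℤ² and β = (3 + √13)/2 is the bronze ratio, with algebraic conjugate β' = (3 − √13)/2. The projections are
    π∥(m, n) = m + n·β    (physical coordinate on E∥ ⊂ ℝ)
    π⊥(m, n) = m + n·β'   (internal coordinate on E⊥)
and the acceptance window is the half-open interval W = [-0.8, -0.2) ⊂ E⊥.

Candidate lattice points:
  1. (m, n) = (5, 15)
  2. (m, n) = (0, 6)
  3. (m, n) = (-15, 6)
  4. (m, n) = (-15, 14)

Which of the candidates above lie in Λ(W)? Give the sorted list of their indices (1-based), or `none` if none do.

none

Numerically β ≈ 3.3028 and β' = −1/β ≈ -0.3028.
candidate 1: (m,n)=(5,15) → π∥ = 5+15·β ≈ 54.5416, π⊥ = 5+15·β' ≈ 0.4584 ∉ [-0.8, -0.2) ⇒ out
candidate 2: (m,n)=(0,6) → π∥ = 0+6·β ≈ 19.8167, π⊥ = 0+6·β' ≈ -1.8167 ∉ [-0.8, -0.2) ⇒ out
candidate 3: (m,n)=(-15,6) → π∥ = -15+6·β ≈ 4.8167, π⊥ = -15+6·β' ≈ -16.8167 ∉ [-0.8, -0.2) ⇒ out
candidate 4: (m,n)=(-15,14) → π∥ = -15+14·β ≈ 31.2389, π⊥ = -15+14·β' ≈ -19.2389 ∉ [-0.8, -0.2) ⇒ out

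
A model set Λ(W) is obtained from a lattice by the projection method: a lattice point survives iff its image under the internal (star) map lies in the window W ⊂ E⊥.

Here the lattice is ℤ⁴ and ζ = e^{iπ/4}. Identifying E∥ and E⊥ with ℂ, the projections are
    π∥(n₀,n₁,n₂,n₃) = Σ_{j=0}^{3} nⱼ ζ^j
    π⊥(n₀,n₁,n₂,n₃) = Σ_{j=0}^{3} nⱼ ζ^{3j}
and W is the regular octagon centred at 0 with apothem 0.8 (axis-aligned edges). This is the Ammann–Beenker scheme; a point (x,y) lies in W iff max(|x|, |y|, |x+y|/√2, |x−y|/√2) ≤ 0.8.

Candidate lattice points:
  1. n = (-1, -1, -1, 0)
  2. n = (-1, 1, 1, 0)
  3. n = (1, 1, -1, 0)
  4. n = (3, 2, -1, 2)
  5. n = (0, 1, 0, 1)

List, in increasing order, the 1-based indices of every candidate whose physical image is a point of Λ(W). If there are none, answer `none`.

1

With ζ = e^{iπ/4} the internal vectors are ζ^0,ζ^3,ζ^6,ζ^9.
#1 (-1, -1, -1, 0): internal (-0.292893, 0.292893); octagon support 0.414214 vs apothem 0.8 → ∈ W
#2 (-1, 1, 1, 0): internal (-1.707107, -0.292893); octagon support 1.707107 vs apothem 0.8 → ∉ W
#3 (1, 1, -1, 0): internal (0.292893, 1.707107); octagon support 1.707107 vs apothem 0.8 → ∉ W
#4 (3, 2, -1, 2): internal (3.000000, 3.828427); octagon support 4.828427 vs apothem 0.8 → ∉ W
#5 (0, 1, 0, 1): internal (0.000000, 1.414214); octagon support 1.414214 vs apothem 0.8 → ∉ W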